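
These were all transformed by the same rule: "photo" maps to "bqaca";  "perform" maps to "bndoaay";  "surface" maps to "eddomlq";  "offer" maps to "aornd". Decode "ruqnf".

Shifts by position in photo: pos 0: p→b (+12), pos 1: h→q (+9), pos 2: o→a (+12), pos 3: t→c (+9) — repeating every 2. It's a Vigenère-style cipher with numeric key [12,9]: position i shifts by key[i mod 2].
Decoding ruqnf: r−12=f, u−9=l, q−12=e, n−9=e, f−12=t.

fleet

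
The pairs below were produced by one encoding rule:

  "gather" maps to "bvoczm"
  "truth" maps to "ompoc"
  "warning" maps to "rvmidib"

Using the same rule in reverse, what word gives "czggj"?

hello

Each letter is shifted forward by 21 in the alphabet (a Caesar shift of +21).
Undoing it on czggj: c−21=h, z−21=e, g−21=l, g−21=l, j−21=o.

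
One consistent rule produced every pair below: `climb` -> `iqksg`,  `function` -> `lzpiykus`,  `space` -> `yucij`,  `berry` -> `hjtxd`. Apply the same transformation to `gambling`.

Shifts by position in climb: pos 0: c→i (+6), pos 1: l→q (+5), pos 2: i→k (+2), pos 3: m→s (+6), pos 4: b→g (+5) — repeating every 3. The shifts repeat in a cycle of length 3: positions 0,1,… shift by +6, +5, +2, then the pattern repeats.
For gambling: g+6=m, a+5=f, m+2=o, b+6=h, l+5=q, i+2=k, n+6=t, g+5=l.

mfohqktl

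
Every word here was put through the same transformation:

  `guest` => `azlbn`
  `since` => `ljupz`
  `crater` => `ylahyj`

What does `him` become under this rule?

tpo

Read the word backwards and shift each letter +7.
Applying it to him: reverse → mih; then shift: m+7=t, i+7=p, h+7=o.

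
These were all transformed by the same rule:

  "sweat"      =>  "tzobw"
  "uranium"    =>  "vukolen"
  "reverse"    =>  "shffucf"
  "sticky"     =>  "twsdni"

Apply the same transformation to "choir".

dkyju

Shifts by position in sweat: pos 0: s→t (+1), pos 1: w→z (+3), pos 2: e→o (+10), pos 3: a→b (+1), pos 4: t→w (+3) — repeating every 3. The shifts repeat in a cycle of length 3: positions 0,1,… shift by +1, +3, +10, then the pattern repeats.
Applying it to choir: c+1=d, h+3=k, o+10=y, i+1=j, r+3=u.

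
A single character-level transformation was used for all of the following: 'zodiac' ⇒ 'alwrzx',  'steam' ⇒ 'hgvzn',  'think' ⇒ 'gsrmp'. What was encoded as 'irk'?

Each pair mirrors across the alphabet (z↔a, o↔l, d↔w): positions sum to 25. Letters are reflected about the middle of the alphabet (position → 25−position): Atbash.
Reversing it on irk: i↔r, r↔i, k↔p.

rip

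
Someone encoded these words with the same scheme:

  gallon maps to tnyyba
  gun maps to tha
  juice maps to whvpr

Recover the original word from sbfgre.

Compare letters: g→t is +13, a→n is +13, l→y is +13 — a constant shift. It's a constant shift of +13 (ROT13).
Undoing it on sbfgre: s−13=f, b−13=o, f−13=s, g−13=t, r−13=e, e−13=r.

foster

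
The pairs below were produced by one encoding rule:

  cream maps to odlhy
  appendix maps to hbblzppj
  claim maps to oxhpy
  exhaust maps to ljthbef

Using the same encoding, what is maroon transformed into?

yhdvvz

The shift depends on letter class: consonant c→o is +12, but vowel e→l is +7. Vowels shift forward by 7 and consonants shift forward by 12.
Applying it to maroon: m(cons)+12=y, a(vowel)+7=h, r(cons)+12=d, o(vowel)+7=v, o(vowel)+7=v, n(cons)+12=z.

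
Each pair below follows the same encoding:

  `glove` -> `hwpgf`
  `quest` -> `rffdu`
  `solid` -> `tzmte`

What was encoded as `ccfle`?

bread

A repeating key of period 2 is used — shifts +1, +11 over and over.
Undoing it on ccfle: c−1=b, c−11=r, f−1=e, l−11=a, e−1=d.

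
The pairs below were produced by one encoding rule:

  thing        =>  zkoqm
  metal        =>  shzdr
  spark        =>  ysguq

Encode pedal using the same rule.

vhjdr

Shifts by position in thing: pos 0: t→z (+6), pos 1: h→k (+3), pos 2: i→o (+6), pos 3: n→q (+3) — repeating every 2. It's a Vigenère-style cipher with numeric key [6,3]: position i shifts by key[i mod 2].
For pedal: p+6=v, e+3=h, d+6=j, a+3=d, l+6=r.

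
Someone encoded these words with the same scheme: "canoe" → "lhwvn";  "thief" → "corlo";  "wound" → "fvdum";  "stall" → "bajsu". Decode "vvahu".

moral

Shifts by position in canoe: pos 0: c→l (+9), pos 1: a→h (+7), pos 2: n→w (+9), pos 3: o→v (+7) — repeating every 2. It's a Vigenère-style cipher with numeric key [9,7]: position i shifts by key[i mod 2].
Decoding vvahu: v−9=m, v−7=o, a−9=r, h−7=a, u−9=l.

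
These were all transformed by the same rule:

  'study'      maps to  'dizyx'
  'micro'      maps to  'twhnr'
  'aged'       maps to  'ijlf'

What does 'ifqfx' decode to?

salad

The output letters match the input read backwards, each shifted +5: study reversed is yduts. Two steps: reverse the string, then apply a Caesar shift of +5.
Reversing it on ifqfx: shift back: i−5=d, f−5=a, q−5=l, f−5=a, x−5=s → dalas; then reverse → salad.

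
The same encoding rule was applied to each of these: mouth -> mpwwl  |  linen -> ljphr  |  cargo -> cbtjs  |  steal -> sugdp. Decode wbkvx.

In mouth: m→m is +0, o→p is +1, u→w is +2, t→w is +3 — the shift increases by 1 each position. Letter i (0-indexed) is shifted by i+0, so successive shifts are 0, 1, 2, ….
Decoding wbkvx: w−0=w, b−1=a, k−2=i, v−3=s, x−4=t.

waist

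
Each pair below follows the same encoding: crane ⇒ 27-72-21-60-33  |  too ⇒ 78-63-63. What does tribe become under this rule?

78-72-45-24-33

c(#3)→27 and r(#18)→72: differences scale by 3, so n = 3·pos + 18. With a=1..z=26, the number is 3·pos + 18.
For tribe: t=20→78, r=18→72, i=9→45, b=2→24, e=5→33.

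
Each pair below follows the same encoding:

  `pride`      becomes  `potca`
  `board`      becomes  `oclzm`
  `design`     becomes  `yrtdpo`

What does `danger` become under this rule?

cprylo

The output letters match the input read backwards, each shifted +11: pride reversed is edirp. The word is reversed, then every letter is shifted forward by 11.
For danger: reverse → regnad; then shift: r+11=c, e+11=p, g+11=r, n+11=y, a+11=l, d+11=o.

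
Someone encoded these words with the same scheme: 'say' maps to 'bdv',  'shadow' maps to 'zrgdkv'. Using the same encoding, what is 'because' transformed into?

Two steps: reverse the string, then apply a Caesar shift of +3.
For because: reverse → esuaceb; then shift: e+3=h, s+3=v, u+3=x, a+3=d, c+3=f, e+3=h, b+3=e.

hvxdfhe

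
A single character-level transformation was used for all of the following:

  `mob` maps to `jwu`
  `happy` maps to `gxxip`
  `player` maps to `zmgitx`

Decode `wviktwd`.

volcano

Two steps: reverse the string, then apply a Caesar shift of +8.
Decoding wviktwd: shift back: w−8=o, v−8=n, i−8=a, k−8=c, t−8=l, w−8=o, d−8=v → onaclov; then reverse → volcano.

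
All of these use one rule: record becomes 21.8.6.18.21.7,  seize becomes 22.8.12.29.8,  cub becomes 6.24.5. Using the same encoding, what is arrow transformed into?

r is letter #18 and maps to 21: an offset of 3. Each letter is replaced by its alphabet position (a=1..z=26) + 3.
For arrow: a=1→4, r=18→21, r=18→21, o=15→18, w=23→26.

4.21.21.18.26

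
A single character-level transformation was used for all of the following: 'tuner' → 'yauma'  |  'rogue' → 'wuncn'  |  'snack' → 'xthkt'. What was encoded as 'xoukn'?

In tuner: t→y is +5, u→a is +6, n→u is +7, e→m is +8 — the shift increases by 1 each position. Each letter shifts forward by (position + 5), i.e. 5, 6, 7, … — the shift grows by one for each successive letter.
Undoing it on xoukn: x−5=s, o−6=i, u−7=n, k−8=c, n−9=e.

since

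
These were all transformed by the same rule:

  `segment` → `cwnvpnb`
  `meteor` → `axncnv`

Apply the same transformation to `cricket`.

The word is reversed, then every letter is shifted forward by 9.
For cricket: reverse → tekcirc; then shift: t+9=c, e+9=n, k+9=t, c+9=l, i+9=r, r+9=a, c+9=l.

cntlral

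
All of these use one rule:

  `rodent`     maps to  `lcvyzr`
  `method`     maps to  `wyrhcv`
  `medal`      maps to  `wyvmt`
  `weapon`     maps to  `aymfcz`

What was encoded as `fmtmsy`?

palace

Each letter's alphabet position (a=0..z=25) is mapped through 3·x+12 mod 26 — an affine cipher.
Undoing it on fmtmsy: f(5)→9·(5−12)≡15=p; m(12)→9·(12−12)≡0=a; t(19)→9·(19−12)≡11=l; m(12)→9·(12−12)≡0=a; s(18)→9·(18−12)≡2=c; y(24)→9·(24−12)≡4=e (all mod 26).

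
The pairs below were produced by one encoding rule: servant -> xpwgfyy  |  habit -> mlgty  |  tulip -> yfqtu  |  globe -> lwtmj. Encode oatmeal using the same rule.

tlyxjlq

Shifts by position in servant: pos 0: s→x (+5), pos 1: e→p (+11), pos 2: r→w (+5), pos 3: v→g (+11) — repeating every 2. A repeating key of period 2 is used — shifts +5, +11 over and over.
On oatmeal: o+5=t, a+11=l, t+5=y, m+11=x, e+5=j, a+11=l, l+5=q.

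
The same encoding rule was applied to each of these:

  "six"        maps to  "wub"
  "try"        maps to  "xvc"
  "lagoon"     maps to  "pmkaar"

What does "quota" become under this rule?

The shift depends on letter class: consonant s→w is +4, but vowel i→u is +12. Two shifts are in play — +12 for a/e/i/o/u, +4 for every other letter.
Applying it to quota: q(cons)+4=u, u(vowel)+12=g, o(vowel)+12=a, t(cons)+4=x, a(vowel)+12=m.

ugaxm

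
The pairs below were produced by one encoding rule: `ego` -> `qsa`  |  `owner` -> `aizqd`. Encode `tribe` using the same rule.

fdunq

Compare letters: e→q is +12, g→s is +12, o→a is +12 — a constant shift. Each letter is shifted forward by 12 in the alphabet (a Caesar shift of +12).
Applying it to tribe: t+12=f, r+12=d, i+12=u, b+12=n, e+12=q.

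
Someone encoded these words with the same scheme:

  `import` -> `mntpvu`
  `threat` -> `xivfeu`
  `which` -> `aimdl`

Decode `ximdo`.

It's a Vigenère-style cipher with numeric key [4,1]: position i shifts by key[i mod 2].
Decoding ximdo: x−4=t, i−1=h, m−4=i, d−1=c, o−4=k.

thick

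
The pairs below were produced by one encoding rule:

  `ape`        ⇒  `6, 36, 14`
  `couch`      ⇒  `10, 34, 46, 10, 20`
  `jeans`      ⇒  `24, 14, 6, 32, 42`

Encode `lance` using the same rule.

28, 6, 32, 10, 14

The formula is n = 2×(alphabet index, a=1) + 4.
On lance: l=12→28, a=1→6, n=14→32, c=3→10, e=5→14.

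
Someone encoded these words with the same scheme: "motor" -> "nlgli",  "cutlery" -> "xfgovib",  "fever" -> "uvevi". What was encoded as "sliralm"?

Each pair mirrors across the alphabet (m↔n, o↔l, t↔g): positions sum to 25. Letters are reflected about the middle of the alphabet (position → 25−position): Atbash.
Undoing it on sliralm: s↔h, l↔o, i↔r, r↔i, a↔z, l↔o, m↔n.

horizon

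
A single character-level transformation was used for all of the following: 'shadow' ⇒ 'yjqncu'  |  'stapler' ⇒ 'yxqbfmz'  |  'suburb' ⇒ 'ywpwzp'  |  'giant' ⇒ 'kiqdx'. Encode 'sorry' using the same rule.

s(18)→y(24) and h(7)→j(9) fit y≡25x+16 (mod 26); the inverse of 25 mod 26 is 25. Treating letters as 0–25, the rule is x ↦ 25x + 16 (mod 26).
Applying it to sorry: s(18)→25·18+16≡24=y; o(14)→25·14+16≡2=c; r(17)→25·17+16≡25=z; r(17)→25·17+16≡25=z; y(24)→25·24+16≡18=s (all mod 26).

yczzs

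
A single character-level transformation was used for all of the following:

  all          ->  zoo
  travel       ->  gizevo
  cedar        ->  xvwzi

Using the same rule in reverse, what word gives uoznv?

flame

Each pair mirrors across the alphabet (a↔z, l↔o, l↔o): positions sum to 25. This is the alphabet-reversal cipher (Atbash): a becomes z, b becomes y, etc.
Reversing it on uoznv: u↔f, o↔l, z↔a, n↔m, v↔e.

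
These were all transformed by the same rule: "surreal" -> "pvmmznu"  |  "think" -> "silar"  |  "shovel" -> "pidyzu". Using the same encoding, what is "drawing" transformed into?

This is an affine cipher: with a=0,…,z=25, each position x becomes (3x+13) mod 26.
Applying it to drawing: d(3)→3·3+13≡22=w; r(17)→3·17+13≡12=m; a(0)→3·0+13≡13=n; w(22)→3·22+13≡1=b; i(8)→3·8+13≡11=l; n(13)→3·13+13≡0=a; g(6)→3·6+13≡5=f (all mod 26).

wmnblaf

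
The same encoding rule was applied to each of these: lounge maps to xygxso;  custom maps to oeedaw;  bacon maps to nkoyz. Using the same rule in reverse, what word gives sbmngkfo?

graduate

Shifts by position in lounge: pos 0: l→x (+12), pos 1: o→y (+10), pos 2: u→g (+12), pos 3: n→x (+10) — repeating every 2. A repeating key of period 2 is used — shifts +12, +10 over and over.
Decoding sbmngkfo: s−12=g, b−10=r, m−12=a, n−10=d, g−12=u, k−10=a, f−12=t, o−10=e.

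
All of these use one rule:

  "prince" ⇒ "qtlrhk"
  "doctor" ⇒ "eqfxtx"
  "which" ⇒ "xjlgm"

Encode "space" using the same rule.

The shift increases by 1 at each position, starting from +1: 1, 2, 3, ….
On space: s+1=t, p+2=r, a+3=d, c+4=g, e+5=j.

trdgj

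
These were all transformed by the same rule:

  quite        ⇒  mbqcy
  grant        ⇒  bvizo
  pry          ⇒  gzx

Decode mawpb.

The output letters match the input read backwards, each shifted +8: quite reversed is etiuq. The word is reversed, then every letter is shifted forward by 8.
Undoing it on mawpb: shift back: m−8=e, a−8=s, w−8=o, p−8=h, b−8=t → esoht; then reverse → those.

those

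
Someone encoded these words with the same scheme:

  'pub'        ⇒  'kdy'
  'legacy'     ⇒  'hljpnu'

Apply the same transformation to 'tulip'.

Two steps: reverse the string, then apply a Caesar shift of +9.
For tulip: reverse → pilut; then shift: p+9=y, i+9=r, l+9=u, u+9=d, t+9=c.

yrudc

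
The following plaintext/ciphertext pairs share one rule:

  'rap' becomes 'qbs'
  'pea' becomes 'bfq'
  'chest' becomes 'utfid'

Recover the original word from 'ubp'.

The output letters match the input read backwards, each shifted +1: rap reversed is par. Read the word backwards and shift each letter +1.
Decoding ubp: shift back: u−1=t, b−1=a, p−1=o → tao; then reverse → oat.

oat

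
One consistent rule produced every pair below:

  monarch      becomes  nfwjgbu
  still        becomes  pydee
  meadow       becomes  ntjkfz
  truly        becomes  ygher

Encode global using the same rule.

lefsje

m(12)→n(13) and o(14)→f(5) fit y≡9x+9 (mod 26); the inverse of 9 mod 26 is 3. Each letter's alphabet position (a=0..z=25) is mapped through 9·x+9 mod 26 — an affine cipher.
On global: g(6)→9·6+9≡11=l; l(11)→9·11+9≡4=e; o(14)→9·14+9≡5=f; b(1)→9·1+9≡18=s; a(0)→9·0+9≡9=j; l(11)→9·11+9≡4=e (all mod 26).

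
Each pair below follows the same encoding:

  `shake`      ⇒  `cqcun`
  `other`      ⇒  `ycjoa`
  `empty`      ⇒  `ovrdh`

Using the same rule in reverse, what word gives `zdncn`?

pulse

Shifts by position in shake: pos 0: s→c (+10), pos 1: h→q (+9), pos 2: a→c (+2), pos 3: k→u (+10), pos 4: e→n (+9) — repeating every 3. A repeating key of period 3 is used — shifts +10, +9, +2 over and over.
Decoding zdncn: z−10=p, d−9=u, n−2=l, c−10=s, n−9=e.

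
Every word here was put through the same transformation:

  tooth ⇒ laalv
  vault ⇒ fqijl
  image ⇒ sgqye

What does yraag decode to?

Each letter's alphabet position (a=0..z=25) is mapped through 23·x+16 mod 26 — an affine cipher.
Decoding yraag: y(24)→17·(24−16)≡6=g; r(17)→17·(17−16)≡17=r; a(0)→17·(0−16)≡14=o; a(0)→17·(0−16)≡14=o; g(6)→17·(6−16)≡12=m (all mod 26).

groom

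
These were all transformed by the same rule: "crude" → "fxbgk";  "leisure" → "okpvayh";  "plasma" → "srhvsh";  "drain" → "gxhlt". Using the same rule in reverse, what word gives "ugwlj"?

Shifts by position in crude: pos 0: c→f (+3), pos 1: r→x (+6), pos 2: u→b (+7), pos 3: d→g (+3), pos 4: e→k (+6) — repeating every 3. It's a Vigenère-style cipher with numeric key [3,6,7]: position i shifts by key[i mod 3].
Reversing it on ugwlj: u−3=r, g−6=a, w−7=p, l−3=i, j−6=d.

rapid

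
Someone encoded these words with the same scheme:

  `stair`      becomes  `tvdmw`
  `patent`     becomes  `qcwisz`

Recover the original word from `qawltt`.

python

In stair: s→t is +1, t→v is +2, a→d is +3, i→m is +4 — the shift increases by 1 each position. Letter i (0-indexed) is shifted by i+1, so successive shifts are 1, 2, 3, ….
Undoing it on qawltt: q−1=p, a−2=y, w−3=t, l−4=h, t−5=o, t−6=n.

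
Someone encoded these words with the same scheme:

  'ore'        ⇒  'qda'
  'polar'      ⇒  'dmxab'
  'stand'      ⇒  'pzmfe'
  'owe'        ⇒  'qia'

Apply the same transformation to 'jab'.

nmv

The output letters match the input read backwards, each shifted +12: ore reversed is ero. The word is reversed, then every letter is shifted forward by 12.
On jab: reverse → baj; then shift: b+12=n, a+12=m, j+12=v.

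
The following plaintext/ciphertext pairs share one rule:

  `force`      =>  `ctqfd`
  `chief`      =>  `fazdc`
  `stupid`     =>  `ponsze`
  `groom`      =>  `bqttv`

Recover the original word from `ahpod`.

haste

f(5)→c(2) and o(14)→t(19) fit y≡25x+7 (mod 26); the inverse of 25 mod 26 is 25. This is an affine cipher: with a=0,…,z=25, each position x becomes (25x+7) mod 26.
Decoding ahpod: a(0)→25·(0−7)≡7=h; h(7)→25·(7−7)≡0=a; p(15)→25·(15−7)≡18=s; o(14)→25·(14−7)≡19=t; d(3)→25·(3−7)≡4=e (all mod 26).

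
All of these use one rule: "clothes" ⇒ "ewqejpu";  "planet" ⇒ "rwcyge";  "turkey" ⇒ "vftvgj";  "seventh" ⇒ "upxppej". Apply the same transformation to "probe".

Shifts by position in clothes: pos 0: c→e (+2), pos 1: l→w (+11), pos 2: o→q (+2), pos 3: t→e (+11) — repeating every 2. It's a Vigenère-style cipher with numeric key [2,11]: position i shifts by key[i mod 2].
On probe: p+2=r, r+11=c, o+2=q, b+11=m, e+2=g.

rcqmg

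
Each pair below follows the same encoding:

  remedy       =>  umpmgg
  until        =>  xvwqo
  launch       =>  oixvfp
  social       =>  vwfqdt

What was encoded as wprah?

Shifts by position in remedy: pos 0: r→u (+3), pos 1: e→m (+8), pos 2: m→p (+3), pos 3: e→m (+8) — repeating every 2. The shifts repeat in a cycle of length 2: positions 0,1,… shift by +3, +8, then the pattern repeats.
Undoing it on wprah: w−3=t, p−8=h, r−3=o, a−8=s, h−3=e.

those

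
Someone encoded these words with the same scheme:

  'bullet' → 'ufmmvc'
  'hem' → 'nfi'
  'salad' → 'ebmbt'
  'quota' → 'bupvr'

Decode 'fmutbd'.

The output letters match the input read backwards, each shifted +1: bullet reversed is tellub. The word is reversed, then every letter is shifted forward by 1.
Undoing it on fmutbd: shift back: f−1=e, m−1=l, u−1=t, t−1=s, b−1=a, d−1=c → eltsac; then reverse → castle.

castle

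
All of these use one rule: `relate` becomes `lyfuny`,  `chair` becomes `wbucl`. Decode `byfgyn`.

helmet

Every letter moves 20 places later in the alphabet, wrapping around z→a.
Undoing it on byfgyn: b−20=h, y−20=e, f−20=l, g−20=m, y−20=e, n−20=t.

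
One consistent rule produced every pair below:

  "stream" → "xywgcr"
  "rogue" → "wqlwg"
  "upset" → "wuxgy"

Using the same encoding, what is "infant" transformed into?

The shift depends on letter class: consonant s→x is +5, but vowel e→g is +2. Two shifts are in play — +2 for a/e/i/o/u, +5 for every other letter.
On infant: i(vowel)+2=k, n(cons)+5=s, f(cons)+5=k, a(vowel)+2=c, n(cons)+5=s, t(cons)+5=y.

kskcsy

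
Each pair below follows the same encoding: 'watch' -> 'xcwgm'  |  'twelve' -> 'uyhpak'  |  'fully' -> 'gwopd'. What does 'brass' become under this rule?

The shift increases by 1 at each position, starting from +1: 1, 2, 3, ….
Applying it to brass: b+1=c, r+2=t, a+3=d, s+4=w, s+5=x.

ctdwx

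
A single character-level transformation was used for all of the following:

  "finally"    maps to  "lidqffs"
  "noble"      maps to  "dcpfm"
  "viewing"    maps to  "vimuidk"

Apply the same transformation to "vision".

This is an affine cipher: with a=0,…,z=25, each position x becomes (25x+16) mod 26.
For vision: v(21)→25·21+16≡21=v; i(8)→25·8+16≡8=i; s(18)→25·18+16≡24=y; i(8)→25·8+16≡8=i; o(14)→25·14+16≡2=c; n(13)→25·13+16≡3=d (all mod 26).

viyicd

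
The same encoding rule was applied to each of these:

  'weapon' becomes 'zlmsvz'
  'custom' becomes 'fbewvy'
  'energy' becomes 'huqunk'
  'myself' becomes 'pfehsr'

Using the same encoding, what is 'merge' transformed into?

Shifts by position in weapon: pos 0: w→z (+3), pos 1: e→l (+7), pos 2: a→m (+12), pos 3: p→s (+3), pos 4: o→v (+7), pos 5: n→z (+12) — repeating every 3. It's a Vigenère-style cipher with numeric key [3,7,12]: position i shifts by key[i mod 3].
Applying it to merge: m+3=p, e+7=l, r+12=d, g+3=j, e+7=l.

pldjl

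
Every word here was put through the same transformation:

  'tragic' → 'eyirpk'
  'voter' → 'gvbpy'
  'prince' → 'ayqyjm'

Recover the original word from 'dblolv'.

Shifts by position in tragic: pos 0: t→e (+11), pos 1: r→y (+7), pos 2: a→i (+8), pos 3: g→r (+11), pos 4: i→p (+7), pos 5: c→k (+8) — repeating every 3. A repeating key of period 3 is used — shifts +11, +7, +8 over and over.
Undoing it on dblolv: d−11=s, b−7=u, l−8=d, o−11=d, l−7=e, v−8=n.

sudden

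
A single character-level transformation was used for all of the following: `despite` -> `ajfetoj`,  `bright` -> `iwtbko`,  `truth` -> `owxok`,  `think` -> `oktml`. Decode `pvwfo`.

d(3)→a(0) and e(4)→j(9) fit y≡9x+25 (mod 26); the inverse of 9 mod 26 is 3. Treating letters as 0–25, the rule is x ↦ 9x + 25 (mod 26).
Undoing it on pvwfo: p(15)→3·(15−25)≡22=w; v(21)→3·(21−25)≡14=o; w(22)→3·(22−25)≡17=r; f(5)→3·(5−25)≡18=s; o(14)→3·(14−25)≡19=t (all mod 26).

worst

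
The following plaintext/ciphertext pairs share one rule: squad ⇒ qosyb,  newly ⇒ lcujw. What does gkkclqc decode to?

immense

Compare letters: s→q is +24, q→o is +24, u→s is +24 — a constant shift. This is a Caesar cipher with shift 24.
Reversing it on gkkclqc: g−24=i, k−24=m, k−24=m, c−24=e, l−24=n, q−24=s, c−24=e.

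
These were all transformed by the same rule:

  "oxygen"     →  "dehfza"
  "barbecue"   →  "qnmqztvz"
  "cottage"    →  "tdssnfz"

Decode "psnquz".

stable

o(14)→d(3) and x(23)→e(4) fit y≡3x+13 (mod 26); the inverse of 3 mod 26 is 9. Treating letters as 0–25, the rule is x ↦ 3x + 13 (mod 26).
Reversing it on psnquz: p(15)→9·(15−13)≡18=s; s(18)→9·(18−13)≡19=t; n(13)→9·(13−13)≡0=a; q(16)→9·(16−13)≡1=b; u(20)→9·(20−13)≡11=l; z(25)→9·(25−13)≡4=e (all mod 26).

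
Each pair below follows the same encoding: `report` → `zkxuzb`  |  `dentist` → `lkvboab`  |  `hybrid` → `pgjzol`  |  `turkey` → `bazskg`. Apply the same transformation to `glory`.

The shift depends on letter class: consonant r→z is +8, but vowel e→k is +6. Two shifts are in play — +6 for a/e/i/o/u, +8 for every other letter.
On glory: g(cons)+8=o, l(cons)+8=t, o(vowel)+6=u, r(cons)+8=z, y(cons)+8=g.

otuzg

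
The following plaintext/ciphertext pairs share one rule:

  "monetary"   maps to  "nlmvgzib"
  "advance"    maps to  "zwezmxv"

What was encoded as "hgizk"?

strap

This is the alphabet-reversal cipher (Atbash): a becomes z, b becomes y, etc.
Undoing it on hgizk: h↔s, g↔t, i↔r, z↔a, k↔p.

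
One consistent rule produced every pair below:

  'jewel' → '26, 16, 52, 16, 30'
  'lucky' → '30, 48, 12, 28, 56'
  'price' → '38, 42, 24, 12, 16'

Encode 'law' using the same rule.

j(#10)→26 and e(#5)→16: differences scale by 2, so n = 2·pos + 6. With a=1..z=26, the number is 2·pos + 6.
Applying it to law: l=12→30, a=1→8, w=23→52.

30, 8, 52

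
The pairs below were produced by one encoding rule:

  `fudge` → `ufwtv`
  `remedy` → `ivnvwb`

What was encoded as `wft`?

Each pair mirrors across the alphabet (f↔u, u↔f, d↔w): positions sum to 25. This is the alphabet-reversal cipher (Atbash): a becomes z, b becomes y, etc.
Reversing it on wft: w↔d, f↔u, t↔g.

dug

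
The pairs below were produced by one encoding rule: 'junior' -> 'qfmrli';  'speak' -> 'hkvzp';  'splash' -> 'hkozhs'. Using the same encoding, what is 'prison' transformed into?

Each letter is replaced by its mirror in the alphabet: a↔z, b↔y, c↔x, and so on (the Atbash cipher).
For prison: p↔k, r↔i, i↔r, s↔h, o↔l, n↔m.

kirhlm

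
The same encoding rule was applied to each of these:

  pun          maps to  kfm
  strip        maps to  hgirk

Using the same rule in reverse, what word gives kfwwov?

puddle

Letters are reflected about the middle of the alphabet (position → 25−position): Atbash.
Decoding kfwwov: k↔p, f↔u, w↔d, w↔d, o↔l, v↔e.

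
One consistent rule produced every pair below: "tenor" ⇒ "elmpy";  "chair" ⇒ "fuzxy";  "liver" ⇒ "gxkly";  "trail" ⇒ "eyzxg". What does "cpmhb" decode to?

t(19)→e(4) and e(4)→l(11) fit y≡3x+25 (mod 26); the inverse of 3 mod 26 is 9. This is an affine cipher: with a=0,…,z=25, each position x becomes (3x+25) mod 26.
Reversing it on cpmhb: c(2)→9·(2−25)≡1=b; p(15)→9·(15−25)≡14=o; m(12)→9·(12−25)≡13=n; h(7)→9·(7−25)≡20=u; b(1)→9·(1−25)≡18=s (all mod 26).

bonus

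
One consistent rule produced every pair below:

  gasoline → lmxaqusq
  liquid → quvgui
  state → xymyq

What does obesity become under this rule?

agqxuyd

The shift depends on letter class: consonant g→l is +5, but vowel a→m is +12. Two shifts are in play — +12 for a/e/i/o/u, +5 for every other letter.
Applying it to obesity: o(vowel)+12=a, b(cons)+5=g, e(vowel)+12=q, s(cons)+5=x, i(vowel)+12=u, t(cons)+5=y, y(cons)+5=d.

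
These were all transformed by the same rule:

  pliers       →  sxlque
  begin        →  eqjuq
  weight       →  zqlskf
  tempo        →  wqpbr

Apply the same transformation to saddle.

vmgpoq

The shifts repeat in a cycle of length 2: positions 0,1,… shift by +3, +12, then the pattern repeats.
Applying it to saddle: s+3=v, a+12=m, d+3=g, d+12=p, l+3=o, e+12=q.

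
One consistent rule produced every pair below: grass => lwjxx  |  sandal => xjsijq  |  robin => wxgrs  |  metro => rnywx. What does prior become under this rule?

uwrxw

Two shifts are in play — +9 for a/e/i/o/u, +5 for every other letter.
On prior: p(cons)+5=u, r(cons)+5=w, i(vowel)+9=r, o(vowel)+9=x, r(cons)+5=w.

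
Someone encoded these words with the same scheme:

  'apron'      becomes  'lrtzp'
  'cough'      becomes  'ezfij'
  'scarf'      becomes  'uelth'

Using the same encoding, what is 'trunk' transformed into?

vtfpm

The shift depends on letter class: consonant p→r is +2, but vowel a→l is +11. Two shifts are in play — +11 for a/e/i/o/u, +2 for every other letter.
For trunk: t(cons)+2=v, r(cons)+2=t, u(vowel)+11=f, n(cons)+2=p, k(cons)+2=m.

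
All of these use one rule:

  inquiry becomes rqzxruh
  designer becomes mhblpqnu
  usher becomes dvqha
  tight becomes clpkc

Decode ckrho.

Shifts by position in inquiry: pos 0: i→r (+9), pos 1: n→q (+3), pos 2: q→z (+9), pos 3: u→x (+3) — repeating every 2. A repeating key of period 2 is used — shifts +9, +3 over and over.
Decoding ckrho: c−9=t, k−3=h, r−9=i, h−3=e, o−9=f.

thief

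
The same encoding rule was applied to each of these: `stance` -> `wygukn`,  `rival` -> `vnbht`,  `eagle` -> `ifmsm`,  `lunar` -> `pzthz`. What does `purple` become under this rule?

In stance: s→w is +4, t→y is +5, a→g is +6, n→u is +7 — the shift increases by 1 each position. The shift increases by 1 at each position, starting from +4: 4, 5, 6, ….
Applying it to purple: p+4=t, u+5=z, r+6=x, p+7=w, l+8=t, e+9=n.

tzxwtn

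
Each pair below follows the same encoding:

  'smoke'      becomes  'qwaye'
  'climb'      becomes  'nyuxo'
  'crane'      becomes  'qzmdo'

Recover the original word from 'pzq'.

Two steps: reverse the string, then apply a Caesar shift of +12.
Undoing it on pzq: shift back: p−12=d, z−12=n, q−12=e → dne; then reverse → end.

end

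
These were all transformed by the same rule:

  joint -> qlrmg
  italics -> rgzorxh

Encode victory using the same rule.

Each pair mirrors across the alphabet (j↔q, o↔l, i↔r): positions sum to 25. Each letter is replaced by its mirror in the alphabet: a↔z, b↔y, c↔x, and so on (the Atbash cipher).
On victory: v↔e, i↔r, c↔x, t↔g, o↔l, r↔i, y↔b.

erxglib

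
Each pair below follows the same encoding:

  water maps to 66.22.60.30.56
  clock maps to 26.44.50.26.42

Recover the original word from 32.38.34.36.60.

fight

w(#23)→66 and a(#1)→22: differences scale by 2, so n = 2·pos + 20. Each letter becomes 2×(its alphabet position, a=1..z=26) + 20.
Reversing it on 32.38.34.36.60: 32→(32−20)÷2=6=f, 38→(38−20)÷2=9=i, 34→(34−20)÷2=7=g, 36→(36−20)÷2=8=h, 60→(60−20)÷2=20=t.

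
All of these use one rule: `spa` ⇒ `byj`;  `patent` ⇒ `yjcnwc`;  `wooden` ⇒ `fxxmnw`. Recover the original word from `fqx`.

who

Compare letters: s→b is +9, p→y is +9, a→j is +9 — a constant shift. Each letter is shifted forward by 9 in the alphabet (a Caesar shift of +9).
Decoding fqx: f−9=w, q−9=h, x−9=o.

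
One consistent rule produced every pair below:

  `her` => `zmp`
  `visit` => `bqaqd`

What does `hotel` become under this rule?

The output letters match the input read backwards, each shifted +8: her reversed is reh. Read the word backwards and shift each letter +8.
Applying it to hotel: reverse → letoh; then shift: l+8=t, e+8=m, t+8=b, o+8=w, h+8=p.

tmbwp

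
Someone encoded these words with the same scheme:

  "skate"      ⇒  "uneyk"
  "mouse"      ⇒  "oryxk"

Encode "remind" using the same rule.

Each letter shifts forward by (position + 2), i.e. 2, 3, 4, … — the shift grows by one for each successive letter.
For remind: r+2=t, e+3=h, m+4=q, i+5=n, n+6=t, d+7=k.

thqntk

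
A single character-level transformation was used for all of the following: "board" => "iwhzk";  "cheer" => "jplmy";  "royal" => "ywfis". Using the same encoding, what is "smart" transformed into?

It's a Vigenère-style cipher with numeric key [7,8]: position i shifts by key[i mod 2].
Applying it to smart: s+7=z, m+8=u, a+7=h, r+8=z, t+7=a.

zuhza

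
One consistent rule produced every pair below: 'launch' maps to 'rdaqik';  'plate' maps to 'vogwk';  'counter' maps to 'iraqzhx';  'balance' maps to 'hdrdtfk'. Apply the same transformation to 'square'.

ytadxh

Shifts by position in launch: pos 0: l→r (+6), pos 1: a→d (+3), pos 2: u→a (+6), pos 3: n→q (+3) — repeating every 2. The shifts repeat in a cycle of length 2: positions 0,1,… shift by +6, +3, then the pattern repeats.
Applying it to square: s+6=y, q+3=t, u+6=a, a+3=d, r+6=x, e+3=h.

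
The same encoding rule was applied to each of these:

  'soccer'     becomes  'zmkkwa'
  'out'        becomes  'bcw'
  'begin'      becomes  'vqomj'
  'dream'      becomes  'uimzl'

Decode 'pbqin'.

The output letters match the input read backwards, each shifted +8: soccer reversed is reccos. The word is reversed, then every letter is shifted forward by 8.
Undoing it on pbqin: shift back: p−8=h, b−8=t, q−8=i, i−8=a, n−8=f → htiaf; then reverse → faith.

faith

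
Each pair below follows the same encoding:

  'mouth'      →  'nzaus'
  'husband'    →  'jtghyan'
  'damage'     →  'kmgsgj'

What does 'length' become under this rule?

nzmtkr

The output letters match the input read backwards, each shifted +6: mouth reversed is htuom. Two steps: reverse the string, then apply a Caesar shift of +6.
Applying it to length: reverse → htgnel; then shift: h+6=n, t+6=z, g+6=m, n+6=t, e+6=k, l+6=r.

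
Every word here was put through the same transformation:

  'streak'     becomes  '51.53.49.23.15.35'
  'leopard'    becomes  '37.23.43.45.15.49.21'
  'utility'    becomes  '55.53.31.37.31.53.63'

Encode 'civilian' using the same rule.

19.31.57.31.37.31.15.41

s(#19)→51 and t(#20)→53: differences scale by 2, so n = 2·pos + 13. Each letter becomes 2×(its alphabet position, a=1..z=26) + 13.
On civilian: c=3→19, i=9→31, v=22→57, i=9→31, l=12→37, i=9→31, a=1→15, n=14→41.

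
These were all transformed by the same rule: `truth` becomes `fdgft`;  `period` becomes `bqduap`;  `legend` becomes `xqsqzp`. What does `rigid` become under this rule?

dusup

It's a constant shift of +12 (ROT12).
Applying it to rigid: r+12=d, i+12=u, g+12=s, i+12=u, d+12=p.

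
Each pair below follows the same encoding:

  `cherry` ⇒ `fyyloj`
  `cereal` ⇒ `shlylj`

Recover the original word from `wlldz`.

sweep

The output letters match the input read backwards, each shifted +7: cherry reversed is yrrehc. The word is reversed, then every letter is shifted forward by 7.
Undoing it on wlldz: shift back: w−7=p, l−7=e, l−7=e, d−7=w, z−7=s → peews; then reverse → sweep.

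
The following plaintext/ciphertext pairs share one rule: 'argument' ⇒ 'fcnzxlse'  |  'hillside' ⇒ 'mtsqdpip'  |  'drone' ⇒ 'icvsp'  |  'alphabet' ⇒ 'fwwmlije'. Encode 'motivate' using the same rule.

rzanghyp

Shifts by position in argument: pos 0: a→f (+5), pos 1: r→c (+11), pos 2: g→n (+7), pos 3: u→z (+5), pos 4: m→x (+11), pos 5: e→l (+7) — repeating every 3. It's a Vigenère-style cipher with numeric key [5,11,7]: position i shifts by key[i mod 3].
For motivate: m+5=r, o+11=z, t+7=a, i+5=n, v+11=g, a+7=h, t+5=y, e+11=p.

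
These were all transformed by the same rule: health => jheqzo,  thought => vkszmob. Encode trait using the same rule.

The shift increases by 1 at each position, starting from +2: 2, 3, 4, ….
For trait: t+2=v, r+3=u, a+4=e, i+5=n, t+6=z.

vuenz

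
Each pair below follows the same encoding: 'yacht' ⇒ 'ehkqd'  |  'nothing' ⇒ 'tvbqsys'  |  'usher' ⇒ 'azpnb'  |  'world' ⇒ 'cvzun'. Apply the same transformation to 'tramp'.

zyivz

Letter i (0-indexed) is shifted by i+6, so successive shifts are 6, 7, 8, ….
For tramp: t+6=z, r+7=y, a+8=i, m+9=v, p+10=z.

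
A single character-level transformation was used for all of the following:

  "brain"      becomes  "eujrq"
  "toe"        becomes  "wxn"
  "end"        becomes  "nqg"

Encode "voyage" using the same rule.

yxbjjn

The shift depends on letter class: consonant b→e is +3, but vowel a→j is +9. Vowels shift forward by 9 and consonants shift forward by 3.
On voyage: v(cons)+3=y, o(vowel)+9=x, y(cons)+3=b, a(vowel)+9=j, g(cons)+3=j, e(vowel)+9=n.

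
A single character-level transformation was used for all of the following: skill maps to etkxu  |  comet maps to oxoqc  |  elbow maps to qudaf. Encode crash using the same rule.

oaceq

Shifts by position in skill: pos 0: s→e (+12), pos 1: k→t (+9), pos 2: i→k (+2), pos 3: l→x (+12), pos 4: l→u (+9) — repeating every 3. It's a Vigenère-style cipher with numeric key [12,9,2]: position i shifts by key[i mod 3].
For crash: c+12=o, r+9=a, a+2=c, s+12=e, h+9=q.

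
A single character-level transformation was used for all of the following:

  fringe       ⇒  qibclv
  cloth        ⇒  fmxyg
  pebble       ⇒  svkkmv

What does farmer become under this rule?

qpihvi

f(5)→q(16) and r(17)→i(8) fit y≡21x+15 (mod 26); the inverse of 21 mod 26 is 5. Treating letters as 0–25, the rule is x ↦ 21x + 15 (mod 26).
On farmer: f(5)→21·5+15≡16=q; a(0)→21·0+15≡15=p; r(17)→21·17+15≡8=i; m(12)→21·12+15≡7=h; e(4)→21·4+15≡21=v; r(17)→21·17+15≡8=i (all mod 26).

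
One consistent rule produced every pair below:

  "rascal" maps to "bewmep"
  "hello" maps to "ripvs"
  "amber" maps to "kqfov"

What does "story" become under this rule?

Shifts by position in rascal: pos 0: r→b (+10), pos 1: a→e (+4), pos 2: s→w (+4), pos 3: c→m (+10), pos 4: a→e (+4), pos 5: l→p (+4) — repeating every 3. It's a Vigenère-style cipher with numeric key [10,4,4]: position i shifts by key[i mod 3].
Applying it to story: s+10=c, t+4=x, o+4=s, r+10=b, y+4=c.

cxsbc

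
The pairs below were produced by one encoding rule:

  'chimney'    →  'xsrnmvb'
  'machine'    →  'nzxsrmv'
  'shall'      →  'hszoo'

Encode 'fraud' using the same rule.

uizfw

Each pair mirrors across the alphabet (c↔x, h↔s, i↔r): positions sum to 25. Letters are reflected about the middle of the alphabet (position → 25−position): Atbash.
For fraud: f↔u, r↔i, a↔z, u↔f, d↔w.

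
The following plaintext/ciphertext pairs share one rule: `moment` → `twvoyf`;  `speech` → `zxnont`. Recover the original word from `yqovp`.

Each letter shifts forward by (position + 7), i.e. 7, 8, 9, … — the shift grows by one for each successive letter.
Decoding yqovp: y−7=r, q−8=i, o−9=f, v−10=l, p−11=e.

rifle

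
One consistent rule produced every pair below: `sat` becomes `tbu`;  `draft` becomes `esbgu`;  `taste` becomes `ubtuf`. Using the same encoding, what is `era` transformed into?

It's a constant shift of +1 (ROT1).
For era: e+1=f, r+1=s, a+1=b.

fsb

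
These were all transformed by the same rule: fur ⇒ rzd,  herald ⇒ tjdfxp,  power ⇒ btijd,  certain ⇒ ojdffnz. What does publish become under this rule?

The shift depends on letter class: consonant f→r is +12, but vowel u→z is +5. The rule splits by letter class: vowels +5, consonants +12.
On publish: p(cons)+12=b, u(vowel)+5=z, b(cons)+12=n, l(cons)+12=x, i(vowel)+5=n, s(cons)+12=e, h(cons)+12=t.

bznxnet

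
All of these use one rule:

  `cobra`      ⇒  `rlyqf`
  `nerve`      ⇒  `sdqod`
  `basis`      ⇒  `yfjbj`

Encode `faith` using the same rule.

wfbci

c(2)→r(17) and o(14)→l(11) fit y≡19x+5 (mod 26); the inverse of 19 mod 26 is 11. Treating letters as 0–25, the rule is x ↦ 19x + 5 (mod 26).
For faith: f(5)→19·5+5≡22=w; a(0)→19·0+5≡5=f; i(8)→19·8+5≡1=b; t(19)→19·19+5≡2=c; h(7)→19·7+5≡8=i (all mod 26).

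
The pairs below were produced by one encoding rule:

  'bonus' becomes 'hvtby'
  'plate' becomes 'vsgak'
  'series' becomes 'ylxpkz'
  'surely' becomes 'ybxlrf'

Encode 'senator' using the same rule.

ylthzvx

Shifts by position in bonus: pos 0: b→h (+6), pos 1: o→v (+7), pos 2: n→t (+6), pos 3: u→b (+7) — repeating every 2. A repeating key of period 2 is used — shifts +6, +7 over and over.
For senator: s+6=y, e+7=l, n+6=t, a+7=h, t+6=z, o+7=v, r+6=x.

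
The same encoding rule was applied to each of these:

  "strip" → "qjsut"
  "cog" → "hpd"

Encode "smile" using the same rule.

fmjnt

The output letters match the input read backwards, each shifted +1: strip reversed is pirts. Two steps: reverse the string, then apply a Caesar shift of +1.
On smile: reverse → elims; then shift: e+1=f, l+1=m, i+1=j, m+1=n, s+1=t.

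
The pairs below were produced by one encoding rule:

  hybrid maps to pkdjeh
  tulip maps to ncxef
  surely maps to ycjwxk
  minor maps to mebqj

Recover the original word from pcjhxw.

hurdle

h(7)→p(15) and y(24)→k(10) fit y≡15x+14 (mod 26); the inverse of 15 mod 26 is 7. Each letter's alphabet position (a=0..z=25) is mapped through 15·x+14 mod 26 — an affine cipher.
Decoding pcjhxw: p(15)→7·(15−14)≡7=h; c(2)→7·(2−14)≡20=u; j(9)→7·(9−14)≡17=r; h(7)→7·(7−14)≡3=d; x(23)→7·(23−14)≡11=l; w(22)→7·(22−14)≡4=e (all mod 26).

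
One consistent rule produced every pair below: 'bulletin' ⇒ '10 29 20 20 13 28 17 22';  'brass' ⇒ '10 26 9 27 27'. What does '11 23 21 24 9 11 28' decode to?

compact

Each letter is replaced by its alphabet position (a=1..z=26) + 8.
Reversing it on 11 23 21 24 9 11 28: 11→(11−8)÷1=3=c, 23→(23−8)÷1=15=o, 21→(21−8)÷1=13=m, 24→(24−8)÷1=16=p, 9→(9−8)÷1=1=a, 11→(11−8)÷1=3=c, 28→(28−8)÷1=20=t.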